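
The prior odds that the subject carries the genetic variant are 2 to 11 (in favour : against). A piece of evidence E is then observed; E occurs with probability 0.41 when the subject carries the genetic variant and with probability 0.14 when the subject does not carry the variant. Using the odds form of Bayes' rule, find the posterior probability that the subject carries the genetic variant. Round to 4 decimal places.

Prior odds = 2/11 = 0.18182. In log-odds, ln(0.18182) = -1.7047.
Add log likelihood ratio: ln(2.9286) = 1.0745.
Posterior log-odds = -0.63023, so posterior odds = exp(-0.63023) = 0.53247. Converting, P(H|E) = 0.53247/1.5325 = 0.3475.

Posterior probability ≈ 0.3475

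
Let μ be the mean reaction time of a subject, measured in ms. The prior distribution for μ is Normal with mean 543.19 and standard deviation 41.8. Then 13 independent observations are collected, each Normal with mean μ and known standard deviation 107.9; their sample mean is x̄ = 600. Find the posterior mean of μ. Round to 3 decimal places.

Prior precision 1/τ₀² = 1/41.8² = 0.00057233; data precision n/σ² = 13/107.9² = 0.00111661.
Posterior precision = 0.00057233 + 0.00111661 = 0.00168894.
Posterior mean = (0.00057233·543.19 + 0.00111661·600) / 0.00168894 = 580.749.

Posterior mean ≈ 580.749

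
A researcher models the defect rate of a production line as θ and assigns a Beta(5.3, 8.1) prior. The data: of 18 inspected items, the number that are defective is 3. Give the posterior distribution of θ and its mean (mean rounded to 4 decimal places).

Observing 3 successes and 15 failures updates Beta(5.3, 8.1) by adding the success and failure counts to the two shape parameters: α = 5.3+3 = 8.3, β = 8.1+15 = 23.1.
Posterior mean = α/(α+β) = 8.3/31.4 = 0.2643.

Posterior: Beta(8.3, 23.1); mean ≈ 0.2643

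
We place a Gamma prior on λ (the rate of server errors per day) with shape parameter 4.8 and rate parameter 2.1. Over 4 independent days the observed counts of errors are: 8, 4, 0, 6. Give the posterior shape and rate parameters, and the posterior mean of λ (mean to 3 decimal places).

The Poisson likelihood adds the total count to the shape and the number of exposure periods to the rate. Here ∑xᵢ = 18 and n = 4, so shape 4.8→22.8 and rate 2.1→6.1.
Posterior mean = shape/rate = 22.8/6.1 = 3.738.

Posterior: Gamma(shape=22.8, rate=6.1); mean ≈ 3.738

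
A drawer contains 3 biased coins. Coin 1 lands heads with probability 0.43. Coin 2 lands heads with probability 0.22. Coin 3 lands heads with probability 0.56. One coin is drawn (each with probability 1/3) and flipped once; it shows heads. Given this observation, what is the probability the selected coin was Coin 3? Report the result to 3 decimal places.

Tabulate prior·likelihood by source: [1] prior 0.333333, lik 0.43, product 0.1433; [2] prior 0.333333, lik 0.22, product 0.07333; [3] prior 0.333333, lik 0.56, product 0.1867.
Normalizing constant = 0.40333; the posterior for Coin 3 is its product over the sum, 0.1867/0.40333 = 0.463.

Posterior probability ≈ 0.463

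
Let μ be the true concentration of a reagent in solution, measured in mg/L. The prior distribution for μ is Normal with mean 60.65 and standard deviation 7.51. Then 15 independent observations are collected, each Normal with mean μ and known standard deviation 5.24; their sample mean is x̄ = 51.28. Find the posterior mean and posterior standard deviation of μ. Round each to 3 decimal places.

Posterior mean ≈ 51.575; posterior SD ≈ 1.332

Prior precision 1/τ₀² = 1/7.51² = 0.0177305; data precision n/σ² = 15/5.24² = 0.546297.
Posterior precision = 0.0177305 + 0.546297 = 0.564027, giving posterior SD = 1/√0.564027 = 1.332.
Posterior mean = (0.0177305·60.65 + 0.546297·51.28) / 0.564027 = 51.575.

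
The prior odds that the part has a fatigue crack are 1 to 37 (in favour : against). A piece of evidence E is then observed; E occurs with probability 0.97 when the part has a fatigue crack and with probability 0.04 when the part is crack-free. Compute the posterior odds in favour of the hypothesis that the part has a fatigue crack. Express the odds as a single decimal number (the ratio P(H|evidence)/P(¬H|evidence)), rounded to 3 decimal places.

Prior odds = 1/37 = 0.027027.
Likelihood ratio for E = 0.97/0.04 = 24.250.
Posterior odds = prior odds × LR = 0.65541.

Posterior odds ≈ 0.655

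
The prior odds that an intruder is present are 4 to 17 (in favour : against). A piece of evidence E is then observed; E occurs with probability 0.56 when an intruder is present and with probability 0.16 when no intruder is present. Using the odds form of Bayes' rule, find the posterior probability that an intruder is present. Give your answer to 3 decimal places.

Prior odds = 4/17 = 0.23529.
Likelihood ratio for E = 0.56/0.16 = 3.5000.
Posterior odds = prior odds × LR = 0.82353.
Posterior probability = odds/(1+odds) = 0.82353/1.8235 = 0.452.

Posterior probability ≈ 0.452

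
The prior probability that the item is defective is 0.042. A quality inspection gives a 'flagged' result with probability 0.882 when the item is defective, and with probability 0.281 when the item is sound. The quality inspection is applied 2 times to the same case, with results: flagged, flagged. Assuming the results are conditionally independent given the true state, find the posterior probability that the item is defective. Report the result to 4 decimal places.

With H the event that the item is defective, the joint likelihood of the observed sequence is P(data|H) = 0.882·0.882 = 0.77792 and P(data|¬H) = 0.281·0.281 = 0.078961.
Bayes: P(H|data) = 0.042·0.77792 / (0.042·0.77792 + 0.958·0.078961) = 0.032673/0.10832 = 0.3016.

Posterior P(H) ≈ 0.3016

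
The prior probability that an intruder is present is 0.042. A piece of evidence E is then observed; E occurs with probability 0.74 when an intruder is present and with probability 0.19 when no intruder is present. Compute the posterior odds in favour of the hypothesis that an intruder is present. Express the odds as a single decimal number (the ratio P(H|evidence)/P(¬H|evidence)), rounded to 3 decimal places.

Prior odds = 0.042/(1−0.042) = 0.043841.
Likelihood ratio for E = 0.74/0.19 = 3.8947.
Posterior odds = prior odds × LR = 0.17075.

Posterior odds ≈ 0.171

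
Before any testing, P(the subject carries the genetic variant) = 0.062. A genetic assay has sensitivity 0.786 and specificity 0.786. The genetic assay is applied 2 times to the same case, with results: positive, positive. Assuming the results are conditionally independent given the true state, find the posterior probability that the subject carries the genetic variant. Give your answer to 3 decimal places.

With H the event that the subject carries the genetic variant, the joint likelihood of the observed sequence is P(data|H) = 0.786·0.786 = 0.61780 and P(data|¬H) = 0.214·0.214 = 0.045796.
Bayes: P(H|data) = 0.062·0.61780 / (0.062·0.61780 + 0.938·0.045796) = 0.038303/0.081260 = 0.4714.

Posterior P(H) ≈ 0.471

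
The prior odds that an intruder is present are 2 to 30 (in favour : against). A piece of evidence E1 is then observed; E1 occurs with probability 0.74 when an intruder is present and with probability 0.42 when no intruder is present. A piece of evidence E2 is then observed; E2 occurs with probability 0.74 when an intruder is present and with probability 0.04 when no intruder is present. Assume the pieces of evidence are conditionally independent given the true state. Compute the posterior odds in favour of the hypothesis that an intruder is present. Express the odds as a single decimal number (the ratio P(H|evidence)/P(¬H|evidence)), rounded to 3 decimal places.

Posterior odds ≈ 2.173

Prior odds = 2/30 = 0.066667.
Likelihood ratio for E1 = 0.74/0.42 = 1.7619.
Likelihood ratio for E2 = 0.74/0.04 = 18.500.
Posterior odds = prior odds × LR₁ × LR₂ = 2.1730.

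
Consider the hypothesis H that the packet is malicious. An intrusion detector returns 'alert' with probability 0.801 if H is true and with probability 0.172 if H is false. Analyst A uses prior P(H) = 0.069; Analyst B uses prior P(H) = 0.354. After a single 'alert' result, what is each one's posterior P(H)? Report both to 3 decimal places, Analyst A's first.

Analyst A: 0.257; Analyst B: 0.718

P('+'|H) = 0.801, P('+'|¬H) = 0.172.
Analyst A: numerator 0.801·0.069 = 0.055269; evidence = 0.055269+0.172·0.931 = 0.21540; posterior = 0.257.
Analyst B: numerator 0.801·0.354 = 0.28355; evidence = 0.28355+0.172·0.646 = 0.39467; posterior = 0.718.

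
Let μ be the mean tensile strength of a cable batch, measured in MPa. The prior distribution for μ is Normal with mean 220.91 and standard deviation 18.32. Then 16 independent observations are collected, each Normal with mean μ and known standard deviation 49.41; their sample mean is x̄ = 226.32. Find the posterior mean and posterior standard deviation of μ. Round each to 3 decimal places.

Posterior mean ≈ 224.629; posterior SD ≈ 10.242

Prior precision 1/τ₀² = 1/18.32² = 0.00297954; data precision n/σ² = 16/49.41² = 0.00655376.
Posterior precision = 0.00297954 + 0.00655376 = 0.00953330, giving posterior SD = 1/√0.00953330 = 10.242.
Posterior mean = (0.00297954·220.91 + 0.00655376·226.32) / 0.00953330 = 224.629.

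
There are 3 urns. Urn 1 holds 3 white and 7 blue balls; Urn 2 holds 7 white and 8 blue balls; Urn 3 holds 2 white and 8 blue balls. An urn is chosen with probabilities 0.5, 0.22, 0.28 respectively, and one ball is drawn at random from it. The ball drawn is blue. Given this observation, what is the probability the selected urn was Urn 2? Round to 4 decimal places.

Posterior probability ≈ 0.1697

P(blue|Urn 1) = 0.7; P(blue|Urn 2) = 0.5333; P(blue|Urn 3) = 0.8.
Prior × likelihood for each source: 0.5·0.7=0.3500, 0.22·0.5333=0.1173, 0.28·0.8=0.2240. Summing gives P(blue) = 0.69133.
P(Urn 2 | blue) = 0.1173 / 0.69133 = 0.1697.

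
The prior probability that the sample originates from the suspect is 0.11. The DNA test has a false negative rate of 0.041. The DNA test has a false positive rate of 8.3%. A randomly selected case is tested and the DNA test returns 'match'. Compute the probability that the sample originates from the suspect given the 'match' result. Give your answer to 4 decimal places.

P(H | E) ≈ 0.5881

Write H for 'the sample originates from the suspect'. Prior odds H:¬H = 0.11/0.89 = 0.12360. For the 'match' outcome, the likelihood ratio is 0.959/0.083 = 11.554.
Posterior odds = 0.12360 × 11.554 = 1.4280, so P(H|E) = 1.4280/(1+1.4280) = 0.5881.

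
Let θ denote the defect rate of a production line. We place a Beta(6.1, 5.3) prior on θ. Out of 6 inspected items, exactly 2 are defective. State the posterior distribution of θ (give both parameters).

Observing 2 successes and 4 failures updates Beta(6.1, 5.3) by adding the success and failure counts to the two shape parameters: α = 6.1+2 = 8.1, β = 5.3+4 = 9.3.

Posterior: Beta(8.1, 9.3)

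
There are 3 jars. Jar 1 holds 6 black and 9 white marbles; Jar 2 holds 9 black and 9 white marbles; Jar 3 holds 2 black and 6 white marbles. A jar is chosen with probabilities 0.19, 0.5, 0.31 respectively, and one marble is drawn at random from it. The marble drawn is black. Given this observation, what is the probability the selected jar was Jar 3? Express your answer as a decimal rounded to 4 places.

P(black|Jar 1) = 0.4; P(black|Jar 2) = 0.5; P(black|Jar 3) = 0.25.
Prior × likelihood for each source: 0.19·0.4=0.07600, 0.5·0.5=0.2500, 0.31·0.25=0.07750. Summing gives P(black) = 0.40350.
P(Jar 3 | black) = 0.07750 / 0.40350 = 0.1921.

Posterior probability ≈ 0.1921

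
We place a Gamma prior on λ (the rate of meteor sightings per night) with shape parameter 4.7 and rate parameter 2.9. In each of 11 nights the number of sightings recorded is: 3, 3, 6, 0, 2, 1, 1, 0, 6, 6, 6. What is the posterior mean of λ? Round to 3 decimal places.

The Poisson likelihood adds the total count to the shape and the number of exposure periods to the rate. Here ∑xᵢ = 34 and n = 11, so shape 4.7→38.7 and rate 2.9→13.9.
Posterior mean = shape/rate = 38.7/13.9 = 2.784.

Posterior mean ≈ 2.784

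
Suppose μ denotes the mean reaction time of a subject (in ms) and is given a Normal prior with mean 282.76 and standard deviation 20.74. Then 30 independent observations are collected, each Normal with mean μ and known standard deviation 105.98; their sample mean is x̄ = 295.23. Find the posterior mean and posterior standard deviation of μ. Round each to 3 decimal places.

Posterior mean ≈ 289.427; posterior SD ≈ 14.148

With known σ, the Normal prior is conjugate. Weight on the data is w = (n/σ²)/(n/σ² + 1/τ₀²) = 0.00267100/(0.00267100+0.00232478) = 0.53465.
Posterior mean = w·x̄ + (1−w)·μ₀ = 0.53465·295.23 + 0.46535·282.76 = 289.427. Posterior variance = 1/(0.00267100+0.00232478) = 200.169, so SD = 14.148.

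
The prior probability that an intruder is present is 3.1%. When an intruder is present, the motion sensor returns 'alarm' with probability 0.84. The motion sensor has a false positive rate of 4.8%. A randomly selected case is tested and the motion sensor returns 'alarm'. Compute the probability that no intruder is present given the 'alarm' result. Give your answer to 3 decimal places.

Let H be the event that an intruder is present. P(H) = 0.031, so P(¬H) = 0.969. With E the 'alarm' result, P(E|H) = 0.84 and P(E|¬H) = 0.048.
P(E) = 0.84·0.031 + 0.048·0.969 = 0.026040 + 0.046512 = 0.072552.
By Bayes' theorem, P(H|E) = 0.026040 / 0.072552 = 0.359. Hence P(¬H|E) = 1 − 0.359 = 0.641.

P(¬H | E) ≈ 0.641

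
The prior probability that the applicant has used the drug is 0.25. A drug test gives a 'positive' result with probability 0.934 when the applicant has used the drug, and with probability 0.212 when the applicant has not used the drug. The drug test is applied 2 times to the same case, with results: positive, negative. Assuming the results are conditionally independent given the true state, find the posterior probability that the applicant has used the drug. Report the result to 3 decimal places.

Posterior P(H) ≈ 0.110

Let H be the event that the applicant has used the drug; start with P(H) = 0.25. P('positive'|H) = 0.934, P('positive'|¬H) = 0.212.
Update on result 1 ('positive'): P(H) ← 0.934·0.2500 / (0.934·0.2500 + 0.212·0.7500) = 0.23350/0.39250 = 0.5949.
Update on result 2 ('negative'): P(H) ← 0.066·0.5949 / (0.066·0.5949 + 0.788·0.4051) = 0.039264/0.35848 = 0.1095.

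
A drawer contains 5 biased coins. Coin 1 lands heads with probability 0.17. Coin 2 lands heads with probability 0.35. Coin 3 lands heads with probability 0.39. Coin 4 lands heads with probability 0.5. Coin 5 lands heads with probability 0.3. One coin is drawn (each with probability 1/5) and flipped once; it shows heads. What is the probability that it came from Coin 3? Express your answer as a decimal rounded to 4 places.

Posterior probability ≈ 0.2281

P(heads|C1) = 0.17; P(heads|C2) = 0.35; P(heads|C3) = 0.39; P(heads|C4) = 0.5; P(heads|C5) = 0.3.
Prior × likelihood for each source: 0.2·0.17=0.03400, 0.2·0.35=0.07000, 0.2·0.39=0.07800, 0.2·0.5=0.1000, 0.2·0.3=0.06000. Summing gives P(heads) = 0.34200.
P(Coin 3 | heads) = 0.07800 / 0.34200 = 0.2281.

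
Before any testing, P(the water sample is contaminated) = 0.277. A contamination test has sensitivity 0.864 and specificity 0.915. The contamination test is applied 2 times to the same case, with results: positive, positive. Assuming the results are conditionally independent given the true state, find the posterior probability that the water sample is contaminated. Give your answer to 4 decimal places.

With H the event that the water sample is contaminated, the joint likelihood of the observed sequence is P(data|H) = 0.864·0.864 = 0.74650 and P(data|¬H) = 0.085·0.085 = 0.0072250.
Bayes: P(H|data) = 0.277·0.74650 / (0.277·0.74650 + 0.723·0.0072250) = 0.20678/0.21200 = 0.9754.

Posterior P(H) ≈ 0.9754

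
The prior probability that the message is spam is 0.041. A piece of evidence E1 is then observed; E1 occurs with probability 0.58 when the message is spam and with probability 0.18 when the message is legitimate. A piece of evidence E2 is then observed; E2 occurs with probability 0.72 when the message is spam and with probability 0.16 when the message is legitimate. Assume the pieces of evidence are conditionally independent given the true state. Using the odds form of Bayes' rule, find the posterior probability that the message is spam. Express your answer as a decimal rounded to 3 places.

Prior odds = 0.041/(1−0.041) = 0.042753. In log-odds, ln(0.042753) = -3.1523.
Add log likelihood ratios: ln(3.2222) + ln(4.5000) = 2.6741.
Posterior log-odds = -0.47817, so posterior odds = exp(-0.47817) = 0.61992. Converting, P(H|E) = 0.61992/1.6199 = 0.383.

Posterior probability ≈ 0.383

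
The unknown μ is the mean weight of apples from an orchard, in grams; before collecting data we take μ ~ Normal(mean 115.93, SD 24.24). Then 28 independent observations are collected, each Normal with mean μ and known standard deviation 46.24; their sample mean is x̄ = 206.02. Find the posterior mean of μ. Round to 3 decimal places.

Prior precision 1/τ₀² = 1/24.24² = 0.00170190; data precision n/σ² = 28/46.24² = 0.0130955.
Posterior precision = 0.00170190 + 0.0130955 = 0.0147974.
Posterior mean = (0.00170190·115.93 + 0.0130955·206.02) / 0.0147974 = 195.658.

Posterior mean ≈ 195.658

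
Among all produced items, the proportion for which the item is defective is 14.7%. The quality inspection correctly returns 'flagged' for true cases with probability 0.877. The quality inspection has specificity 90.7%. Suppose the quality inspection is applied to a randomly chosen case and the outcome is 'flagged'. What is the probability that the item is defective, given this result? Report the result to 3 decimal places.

Let H be the event that the item is defective. P(H) = 0.147, so P(¬H) = 0.853. With E the 'flagged' result, P(E|H) = 0.877 and P(E|¬H) = 0.093.
P(E) = 0.877·0.147 + 0.093·0.853 = 0.12892 + 0.079329 = 0.20825.
By Bayes' theorem, P(H|E) = 0.12892 / 0.20825 = 0.619.

P(H | E) ≈ 0.619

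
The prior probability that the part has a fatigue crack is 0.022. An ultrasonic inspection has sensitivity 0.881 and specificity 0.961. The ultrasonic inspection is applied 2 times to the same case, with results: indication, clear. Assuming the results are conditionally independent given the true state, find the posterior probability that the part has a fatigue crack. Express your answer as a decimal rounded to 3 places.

With H the event that the part has a fatigue crack, the joint likelihood of the observed sequence is P(data|H) = 0.881·0.119 = 0.10484 and P(data|¬H) = 0.039·0.961 = 0.037479.
Bayes: P(H|data) = 0.022·0.10484 / (0.022·0.10484 + 0.978·0.037479) = 0.0023065/0.038961 = 0.0592.

Posterior P(H) ≈ 0.059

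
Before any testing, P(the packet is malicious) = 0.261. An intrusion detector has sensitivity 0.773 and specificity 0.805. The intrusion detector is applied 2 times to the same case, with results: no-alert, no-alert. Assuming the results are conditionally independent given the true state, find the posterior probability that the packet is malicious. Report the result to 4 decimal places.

With H the event that the packet is malicious, the joint likelihood of the observed sequence is P(data|H) = 0.227·0.227 = 0.051529 and P(data|¬H) = 0.805·0.805 = 0.64803.
Bayes: P(H|data) = 0.261·0.051529 / (0.261·0.051529 + 0.739·0.64803) = 0.013449/0.49234 = 0.0273.

Posterior P(H) ≈ 0.0273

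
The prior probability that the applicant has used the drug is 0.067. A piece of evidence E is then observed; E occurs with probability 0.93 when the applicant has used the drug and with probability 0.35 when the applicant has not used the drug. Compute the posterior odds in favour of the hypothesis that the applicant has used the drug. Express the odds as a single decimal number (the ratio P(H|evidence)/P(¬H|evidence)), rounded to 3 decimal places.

Prior odds = 0.067/(1−0.067) = 0.071811. In log-odds, ln(0.071811) = -2.6337.
Add log likelihood ratio: ln(2.6571) = 0.97725.
Posterior log-odds = -1.6565, so posterior odds = exp(-1.6565) = 0.19081.

Posterior odds ≈ 0.191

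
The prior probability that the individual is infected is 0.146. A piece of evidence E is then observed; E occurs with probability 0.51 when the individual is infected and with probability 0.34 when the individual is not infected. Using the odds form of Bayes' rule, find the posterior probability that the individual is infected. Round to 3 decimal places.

Posterior probability ≈ 0.204

Prior odds = 0.146/(1−0.146) = 0.17096. In log-odds, ln(0.17096) = -1.7663.
Add log likelihood ratio: ln(1.5000) = 0.40547.
Posterior log-odds = -1.3609, so posterior odds = exp(-1.3609) = 0.25644. Converting, P(H|E) = 0.25644/1.2564 = 0.204.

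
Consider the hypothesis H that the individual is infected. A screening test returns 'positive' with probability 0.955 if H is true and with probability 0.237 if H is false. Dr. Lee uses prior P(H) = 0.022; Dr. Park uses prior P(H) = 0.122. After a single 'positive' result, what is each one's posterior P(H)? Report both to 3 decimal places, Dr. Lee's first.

The likelihood ratio for a 'positive' result is 0.955/0.237 = 4.0295.
Dr. Lee: prior odds 0.022/0.978 = 0.022495; posterior odds 0.090644; posterior probability 0.083.
Dr. Park: prior odds 0.122/0.878 = 0.13895; posterior odds 0.55991; posterior probability 0.359.

Dr. Lee: 0.083; Dr. Park: 0.359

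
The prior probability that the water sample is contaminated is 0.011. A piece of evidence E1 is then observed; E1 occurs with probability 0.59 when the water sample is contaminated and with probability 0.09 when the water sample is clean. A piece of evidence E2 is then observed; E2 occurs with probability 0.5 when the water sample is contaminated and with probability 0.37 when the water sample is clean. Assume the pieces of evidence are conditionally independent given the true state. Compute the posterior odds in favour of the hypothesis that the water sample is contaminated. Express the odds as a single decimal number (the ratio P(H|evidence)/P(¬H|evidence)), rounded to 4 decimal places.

Posterior odds ≈ 0.0985

Prior odds = 0.011/(1−0.011) = 0.011122.
Likelihood ratio for E1 = 0.59/0.09 = 6.5556.
Likelihood ratio for E2 = 0.5/0.37 = 1.3514.
Posterior odds = prior odds × LR₁ × LR₂ = 0.098531.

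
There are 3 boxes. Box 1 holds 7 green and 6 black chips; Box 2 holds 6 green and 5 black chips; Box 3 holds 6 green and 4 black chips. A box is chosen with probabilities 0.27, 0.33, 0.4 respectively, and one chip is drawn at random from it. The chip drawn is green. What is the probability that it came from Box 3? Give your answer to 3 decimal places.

Posterior probability ≈ 0.424

P(green|Box 1) = 0.5385; P(green|Box 2) = 0.5455; P(green|Box 3) = 0.6.
Prior × likelihood for each source: 0.27·0.5385=0.1454, 0.33·0.5455=0.1800, 0.4·0.6=0.2400. Summing gives P(green) = 0.56538.
P(Box 3 | green) = 0.2400 / 0.56538 = 0.424.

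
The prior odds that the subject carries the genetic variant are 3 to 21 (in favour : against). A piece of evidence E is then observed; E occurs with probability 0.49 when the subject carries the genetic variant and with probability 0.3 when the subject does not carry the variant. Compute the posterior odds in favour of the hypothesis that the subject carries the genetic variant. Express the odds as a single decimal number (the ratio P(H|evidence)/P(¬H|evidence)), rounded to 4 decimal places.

Posterior odds ≈ 0.2333

Prior odds = 3/21 = 0.14286.
Likelihood ratio for E = 0.49/0.3 = 1.6333.
Posterior odds = prior odds × LR = 0.23333.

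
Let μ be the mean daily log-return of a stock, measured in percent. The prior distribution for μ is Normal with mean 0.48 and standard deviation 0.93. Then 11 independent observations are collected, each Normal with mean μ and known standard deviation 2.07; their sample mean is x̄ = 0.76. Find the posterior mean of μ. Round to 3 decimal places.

Prior precision 1/τ₀² = 1/0.93² = 1.15620; data precision n/σ² = 11/2.07² = 2.56715.
Posterior precision = 1.15620 + 2.56715 = 3.72336.
Posterior mean = (1.15620·0.48 + 2.56715·0.76) / 3.72336 = 0.673.

Posterior mean ≈ 0.673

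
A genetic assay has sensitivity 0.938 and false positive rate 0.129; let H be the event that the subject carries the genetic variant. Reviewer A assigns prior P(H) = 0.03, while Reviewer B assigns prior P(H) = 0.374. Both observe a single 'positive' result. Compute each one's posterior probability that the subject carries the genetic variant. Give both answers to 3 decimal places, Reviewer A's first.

Reviewer A: 0.184; Reviewer B: 0.813

P('+'|H) = 0.938, P('+'|¬H) = 0.129.
Reviewer A: numerator 0.938·0.03 = 0.028140; evidence = 0.028140+0.129·0.97 = 0.15327; posterior = 0.184.
Reviewer B: numerator 0.938·0.374 = 0.35081; evidence = 0.35081+0.129·0.626 = 0.43157; posterior = 0.813.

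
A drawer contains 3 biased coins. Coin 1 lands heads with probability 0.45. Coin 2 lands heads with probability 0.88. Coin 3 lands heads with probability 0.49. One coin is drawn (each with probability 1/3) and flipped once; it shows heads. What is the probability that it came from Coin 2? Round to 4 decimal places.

Posterior probability ≈ 0.4835

P(heads|C1) = 0.45; P(heads|C2) = 0.88; P(heads|C3) = 0.49.
Prior × likelihood for each source: 0.333333·0.45=0.1500, 0.333333·0.88=0.2933, 0.333333·0.49=0.1633. Summing gives P(heads) = 0.60667.
P(Coin 2 | heads) = 0.2933 / 0.60667 = 0.4835.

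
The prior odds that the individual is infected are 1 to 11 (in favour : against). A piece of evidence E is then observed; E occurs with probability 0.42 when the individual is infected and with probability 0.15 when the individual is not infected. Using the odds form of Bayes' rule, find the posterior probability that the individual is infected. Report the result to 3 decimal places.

Prior odds = 1/11 = 0.090909.
Likelihood ratio for E = 0.42/0.15 = 2.8000.
Posterior odds = prior odds × LR = 0.25455.
Posterior probability = odds/(1+odds) = 0.25455/1.2545 = 0.203.

Posterior probability ≈ 0.203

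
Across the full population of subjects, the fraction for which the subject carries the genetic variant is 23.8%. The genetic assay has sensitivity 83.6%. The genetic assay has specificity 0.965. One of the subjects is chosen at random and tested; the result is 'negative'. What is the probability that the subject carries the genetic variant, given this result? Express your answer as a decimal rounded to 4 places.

P(H | E) ≈ 0.0504

Write H for 'the subject carries the genetic variant'. Prior odds H:¬H = 0.238/0.762 = 0.31234. For the 'negative' outcome, the likelihood ratio is 0.164/0.965 = 0.16995.
Posterior odds = 0.31234 × 0.16995 = 0.053081, so P(H|E) = 0.053081/(1+0.053081) = 0.0504.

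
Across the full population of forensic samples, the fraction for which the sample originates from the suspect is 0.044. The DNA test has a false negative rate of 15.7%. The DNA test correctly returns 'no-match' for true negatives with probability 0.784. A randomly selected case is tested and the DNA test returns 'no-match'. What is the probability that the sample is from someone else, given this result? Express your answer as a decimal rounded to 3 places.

Write H for 'the sample originates from the suspect'. Prior odds H:¬H = 0.044/0.956 = 0.046025. For the 'no-match' outcome, the likelihood ratio is 0.157/0.784 = 0.20026.
Posterior odds = 0.046025 × 0.20026 = 0.0092168, so P(H|E) = 0.0092168/(1+0.0092168) = 0.009. Then P(¬H|E) = 1 − 0.009 = 0.991.

P(¬H | E) ≈ 0.991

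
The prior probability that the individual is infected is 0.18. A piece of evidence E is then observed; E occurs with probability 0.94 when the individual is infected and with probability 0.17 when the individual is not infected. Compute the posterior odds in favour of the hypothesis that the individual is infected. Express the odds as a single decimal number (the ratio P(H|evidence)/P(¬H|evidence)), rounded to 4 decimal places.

Prior odds = 0.18/(1−0.18) = 0.21951. In log-odds, ln(0.21951) = -1.5163.
Add log likelihood ratio: ln(5.5294) = 1.7101.
Posterior log-odds = 0.19373, so posterior odds = exp(0.19373) = 1.2138.

Posterior odds ≈ 1.2138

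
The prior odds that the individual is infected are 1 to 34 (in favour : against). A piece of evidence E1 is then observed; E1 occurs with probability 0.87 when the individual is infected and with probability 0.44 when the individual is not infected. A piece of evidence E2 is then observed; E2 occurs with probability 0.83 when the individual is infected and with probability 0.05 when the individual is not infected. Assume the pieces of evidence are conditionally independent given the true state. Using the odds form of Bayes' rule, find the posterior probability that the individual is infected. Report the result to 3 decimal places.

Prior odds = 1/34 = 0.029412. In log-odds, ln(0.029412) = -3.5264.
Add log likelihood ratios: ln(1.9773) + ln(16.600) = 3.4911.
Posterior log-odds = -0.035239, so posterior odds = exp(-0.035239) = 0.96537. Converting, P(H|E) = 0.96537/1.9654 = 0.491.

Posterior probability ≈ 0.491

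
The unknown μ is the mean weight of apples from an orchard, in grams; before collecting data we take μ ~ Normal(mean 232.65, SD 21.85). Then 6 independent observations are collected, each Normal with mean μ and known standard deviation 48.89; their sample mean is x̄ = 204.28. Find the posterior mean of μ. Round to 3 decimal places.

Posterior mean ≈ 217.185

With known σ, the Normal prior is conjugate. Weight on the data is w = (n/σ²)/(n/σ² + 1/τ₀²) = 0.00251022/(0.00251022+0.00209458) = 0.54513.
Posterior mean = w·x̄ + (1−w)·μ₀ = 0.54513·204.28 + 0.45487·232.65 = 217.185.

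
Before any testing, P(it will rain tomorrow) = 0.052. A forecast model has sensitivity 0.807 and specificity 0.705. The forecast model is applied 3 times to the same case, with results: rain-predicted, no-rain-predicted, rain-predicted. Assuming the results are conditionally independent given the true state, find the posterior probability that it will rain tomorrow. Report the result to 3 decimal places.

Posterior P(H) ≈ 0.101

With H the event that it will rain tomorrow, the joint likelihood of the observed sequence is P(data|H) = 0.807·0.193·0.807 = 0.12569 and P(data|¬H) = 0.295·0.705·0.295 = 0.061353.
Bayes: P(H|data) = 0.052·0.12569 / (0.052·0.12569 + 0.948·0.061353) = 0.0065359/0.064698 = 0.1010.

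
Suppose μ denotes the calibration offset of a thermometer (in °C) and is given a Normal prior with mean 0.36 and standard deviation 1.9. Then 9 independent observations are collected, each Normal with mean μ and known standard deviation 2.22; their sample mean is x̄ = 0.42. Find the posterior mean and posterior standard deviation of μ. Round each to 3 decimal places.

With known σ, the Normal prior is conjugate. Weight on the data is w = (n/σ²)/(n/σ² + 1/τ₀²) = 1.82615/(1.82615+0.277008) = 0.86829.
Posterior mean = w·x̄ + (1−w)·μ₀ = 0.86829·0.42 + 0.13171·0.36 = 0.412. Posterior variance = 1/(1.82615+0.277008) = 0.475475, so SD = 0.690.

Posterior mean ≈ 0.412; posterior SD ≈ 0.690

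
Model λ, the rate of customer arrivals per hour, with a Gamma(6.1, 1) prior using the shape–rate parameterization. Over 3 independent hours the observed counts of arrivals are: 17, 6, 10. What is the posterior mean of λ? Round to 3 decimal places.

Total count ∑xᵢ = 33 over n = 3 hours.
Gamma is conjugate to the Poisson likelihood: posterior is Gamma(shape = 6.1+33 = 39.1, rate = 1+3 = 4).
E[λ | data] = 39.1/4 = 9.775.

Posterior mean ≈ 9.775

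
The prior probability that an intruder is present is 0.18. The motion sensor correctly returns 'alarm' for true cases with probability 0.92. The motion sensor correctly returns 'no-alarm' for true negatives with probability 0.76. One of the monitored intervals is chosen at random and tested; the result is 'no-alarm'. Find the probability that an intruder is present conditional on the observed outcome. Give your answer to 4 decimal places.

Let H be the event that an intruder is present. P(H) = 0.18, so P(¬H) = 0.82. With E the 'no-alarm' result, P(E|H) = 0.08 and P(E|¬H) = 0.76.
P(E) = 0.08·0.18 + 0.76·0.82 = 0.014400 + 0.62320 = 0.63760.
By Bayes' theorem, P(H|E) = 0.014400 / 0.63760 = 0.0226.

P(H | E) ≈ 0.0226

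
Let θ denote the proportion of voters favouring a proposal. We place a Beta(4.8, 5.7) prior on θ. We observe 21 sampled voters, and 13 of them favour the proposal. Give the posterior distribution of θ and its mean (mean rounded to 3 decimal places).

The binomial likelihood is conjugate to the Beta prior: with 13 successes and 8 failures, the posterior is Beta(4.8+13, 5.7+8) = Beta(17.8, 13.7).
E[θ | data] = 17.8/(17.8+13.7) = 0.565.

Posterior: Beta(17.8, 13.7); mean ≈ 0.565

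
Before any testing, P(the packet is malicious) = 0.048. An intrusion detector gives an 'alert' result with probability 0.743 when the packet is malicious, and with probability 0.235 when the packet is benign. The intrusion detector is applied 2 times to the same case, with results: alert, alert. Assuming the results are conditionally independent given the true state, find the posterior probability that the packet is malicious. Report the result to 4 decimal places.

With H the event that the packet is malicious, the joint likelihood of the observed sequence is P(data|H) = 0.743·0.743 = 0.55205 and P(data|¬H) = 0.235·0.235 = 0.055225.
Bayes: P(H|data) = 0.048·0.55205 / (0.048·0.55205 + 0.952·0.055225) = 0.026498/0.079073 = 0.3351.

Posterior P(H) ≈ 0.3351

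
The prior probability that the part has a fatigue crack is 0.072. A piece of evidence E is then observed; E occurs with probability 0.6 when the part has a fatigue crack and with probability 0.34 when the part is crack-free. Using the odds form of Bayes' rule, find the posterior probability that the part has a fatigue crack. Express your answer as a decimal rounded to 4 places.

Posterior probability ≈ 0.1204

Prior odds = 0.072/(1−0.072) = 0.077586.
Likelihood ratio for E = 0.6/0.34 = 1.7647.
Posterior odds = prior odds × LR = 0.13692.
Posterior probability = odds/(1+odds) = 0.13692/1.1369 = 0.1204.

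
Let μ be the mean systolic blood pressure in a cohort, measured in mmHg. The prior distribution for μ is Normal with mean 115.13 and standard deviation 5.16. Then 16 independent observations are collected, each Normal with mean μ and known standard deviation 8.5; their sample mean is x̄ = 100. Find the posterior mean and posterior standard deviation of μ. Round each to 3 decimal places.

Posterior mean ≈ 102.194; posterior SD ≈ 1.965

With known σ, the Normal prior is conjugate. Weight on the data is w = (n/σ²)/(n/σ² + 1/τ₀²) = 0.221453/(0.221453+0.0375578) = 0.85500.
Posterior mean = w·x̄ + (1−w)·μ₀ = 0.85500·100 + 0.14500·115.13 = 102.194. Posterior variance = 1/(0.221453+0.0375578) = 3.86084, so SD = 1.965.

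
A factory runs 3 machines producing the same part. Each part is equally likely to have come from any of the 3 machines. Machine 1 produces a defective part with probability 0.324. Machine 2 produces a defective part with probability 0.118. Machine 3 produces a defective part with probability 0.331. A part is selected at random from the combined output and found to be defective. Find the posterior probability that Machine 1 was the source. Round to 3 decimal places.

Tabulate prior·likelihood by source: [1] prior 0.333333, lik 0.324, product 0.1080; [2] prior 0.333333, lik 0.118, product 0.03933; [3] prior 0.333333, lik 0.331, product 0.1103.
Normalizing constant = 0.25767; the posterior for Machine 1 is its product over the sum, 0.1080/0.25767 = 0.419.

Posterior probability ≈ 0.419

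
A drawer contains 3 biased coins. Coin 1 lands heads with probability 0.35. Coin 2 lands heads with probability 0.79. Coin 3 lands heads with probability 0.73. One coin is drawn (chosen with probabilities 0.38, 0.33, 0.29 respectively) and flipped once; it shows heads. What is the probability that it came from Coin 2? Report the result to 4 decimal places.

P(heads|C1) = 0.35; P(heads|C2) = 0.79; P(heads|C3) = 0.73.
Prior × likelihood for each source: 0.38·0.35=0.1330, 0.33·0.79=0.2607, 0.29·0.73=0.2117. Summing gives P(heads) = 0.60540.
P(Coin 2 | heads) = 0.2607 / 0.60540 = 0.4306.

Posterior probability ≈ 0.4306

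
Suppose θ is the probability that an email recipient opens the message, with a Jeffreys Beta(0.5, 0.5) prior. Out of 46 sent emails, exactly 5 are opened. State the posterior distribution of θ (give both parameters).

Observing 5 successes and 41 failures updates Beta(0.5, 0.5) by adding the success and failure counts to the two shape parameters: α = 0.5+5 = 5.5, β = 0.5+41 = 41.5.

Posterior: Beta(5.5, 41.5)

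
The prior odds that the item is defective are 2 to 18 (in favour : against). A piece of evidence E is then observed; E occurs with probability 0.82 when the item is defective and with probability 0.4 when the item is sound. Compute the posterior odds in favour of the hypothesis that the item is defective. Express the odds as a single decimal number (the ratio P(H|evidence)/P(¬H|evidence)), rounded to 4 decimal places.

Posterior odds ≈ 0.2278

Prior odds = 2/18 = 0.11111. In log-odds, ln(0.11111) = -2.1972.
Add log likelihood ratio: ln(2.0500) = 0.71784.
Posterior log-odds = -1.4794, so posterior odds = exp(-1.4794) = 0.22778.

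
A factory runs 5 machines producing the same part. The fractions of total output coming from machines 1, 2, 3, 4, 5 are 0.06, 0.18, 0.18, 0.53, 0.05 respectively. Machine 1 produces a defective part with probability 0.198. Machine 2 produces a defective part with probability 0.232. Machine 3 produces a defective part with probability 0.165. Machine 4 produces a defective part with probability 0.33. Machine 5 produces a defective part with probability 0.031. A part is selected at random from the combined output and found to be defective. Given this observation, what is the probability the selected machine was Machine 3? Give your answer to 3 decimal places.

Posterior probability ≈ 0.114

Tabulate prior·likelihood by source: [1] prior 0.06, lik 0.198, product 0.01188; [2] prior 0.18, lik 0.232, product 0.04176; [3] prior 0.18, lik 0.165, product 0.02970; [4] prior 0.53, lik 0.33, product 0.1749; [5] prior 0.05, lik 0.031, product 0.001550.
Normalizing constant = 0.25979; the posterior for Machine 3 is its product over the sum, 0.02970/0.25979 = 0.114.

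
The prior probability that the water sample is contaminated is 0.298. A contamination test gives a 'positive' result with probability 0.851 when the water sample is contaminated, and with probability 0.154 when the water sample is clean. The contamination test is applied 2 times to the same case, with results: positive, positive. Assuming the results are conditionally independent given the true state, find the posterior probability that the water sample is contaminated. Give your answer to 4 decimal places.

With H the event that the water sample is contaminated, the joint likelihood of the observed sequence is P(data|H) = 0.851·0.851 = 0.72420 and P(data|¬H) = 0.154·0.154 = 0.023716.
Bayes: P(H|data) = 0.298·0.72420 / (0.298·0.72420 + 0.702·0.023716) = 0.21581/0.23246 = 0.9284.

Posterior P(H) ≈ 0.9284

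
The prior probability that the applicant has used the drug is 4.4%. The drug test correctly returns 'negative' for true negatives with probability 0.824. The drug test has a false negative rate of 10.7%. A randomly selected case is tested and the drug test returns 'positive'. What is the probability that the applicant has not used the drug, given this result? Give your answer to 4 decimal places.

Let H be the event that the applicant has used the drug. P(H) = 0.044, so P(¬H) = 0.956. With E the 'positive' result, P(E|H) = 0.893 and P(E|¬H) = 0.176.
P(E) = 0.893·0.044 + 0.176·0.956 = 0.039292 + 0.16826 = 0.20755.
By Bayes' theorem, P(H|E) = 0.039292 / 0.20755 = 0.1893. Hence P(¬H|E) = 1 − 0.1893 = 0.8107.

P(¬H | E) ≈ 0.8107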